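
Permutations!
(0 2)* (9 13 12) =(0 2)(9 13 12) =[2, 1, 0, 3, 4, 5, 6, 7, 8, 13, 10, 11, 9, 12]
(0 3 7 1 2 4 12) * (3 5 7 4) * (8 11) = [5, 2, 3, 4, 12, 7, 6, 1, 11, 9, 10, 8, 0] = (0 5 7 1 2 3 4 12)(8 11)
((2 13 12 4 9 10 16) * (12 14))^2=(2 14 4 10)(9 16 13 12)=[0, 1, 14, 3, 10, 5, 6, 7, 8, 16, 2, 11, 9, 12, 4, 15, 13]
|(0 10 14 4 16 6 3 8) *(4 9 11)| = |(0 10 14 9 11 4 16 6 3 8)| = 10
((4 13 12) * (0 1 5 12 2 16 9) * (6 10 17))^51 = [2, 16, 12, 3, 1, 9, 6, 7, 8, 13, 10, 11, 0, 5, 14, 15, 4, 17] = (17)(0 2 12)(1 16 4)(5 9 13)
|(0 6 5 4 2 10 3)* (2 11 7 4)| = |(0 6 5 2 10 3)(4 11 7)| = 6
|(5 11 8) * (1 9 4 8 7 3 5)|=|(1 9 4 8)(3 5 11 7)|=4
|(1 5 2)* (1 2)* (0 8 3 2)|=|(0 8 3 2)(1 5)|=4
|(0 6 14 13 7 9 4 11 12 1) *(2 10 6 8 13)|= |(0 8 13 7 9 4 11 12 1)(2 10 6 14)|= 36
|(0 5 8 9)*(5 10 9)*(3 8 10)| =|(0 3 8 5 10 9)| =6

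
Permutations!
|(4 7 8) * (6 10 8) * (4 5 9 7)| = |(5 9 7 6 10 8)| = 6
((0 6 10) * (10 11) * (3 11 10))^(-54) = (11) = [0, 1, 2, 3, 4, 5, 6, 7, 8, 9, 10, 11]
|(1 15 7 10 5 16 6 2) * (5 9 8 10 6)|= 30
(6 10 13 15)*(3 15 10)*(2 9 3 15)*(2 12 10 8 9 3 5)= [0, 1, 3, 12, 4, 2, 15, 7, 9, 5, 13, 11, 10, 8, 14, 6]= (2 3 12 10 13 8 9 5)(6 15)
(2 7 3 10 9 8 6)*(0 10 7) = (0 10 9 8 6 2)(3 7) = [10, 1, 0, 7, 4, 5, 2, 3, 6, 8, 9]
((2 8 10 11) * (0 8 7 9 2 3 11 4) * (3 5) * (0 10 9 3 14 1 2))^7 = (14)(0 8 9)(4 10) = [8, 1, 2, 3, 10, 5, 6, 7, 9, 0, 4, 11, 12, 13, 14]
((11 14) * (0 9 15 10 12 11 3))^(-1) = (0 3 14 11 12 10 15 9) = [3, 1, 2, 14, 4, 5, 6, 7, 8, 0, 15, 12, 10, 13, 11, 9]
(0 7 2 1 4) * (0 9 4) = (0 7 2 1)(4 9) = [7, 0, 1, 3, 9, 5, 6, 2, 8, 4]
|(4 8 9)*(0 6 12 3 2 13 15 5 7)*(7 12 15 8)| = 12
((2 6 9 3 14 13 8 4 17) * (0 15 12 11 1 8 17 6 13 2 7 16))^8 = [9, 13, 11, 15, 7, 5, 16, 4, 17, 0, 10, 2, 14, 1, 12, 3, 6, 8] = (0 9)(1 13)(2 11)(3 15)(4 7)(6 16)(8 17)(12 14)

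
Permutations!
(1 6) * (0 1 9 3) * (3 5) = (0 1 6 9 5 3) = [1, 6, 2, 0, 4, 3, 9, 7, 8, 5]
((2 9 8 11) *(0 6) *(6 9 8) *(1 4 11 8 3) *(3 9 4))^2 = (0 11 9)(2 6 4) = [11, 1, 6, 3, 2, 5, 4, 7, 8, 0, 10, 9]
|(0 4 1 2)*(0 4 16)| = |(0 16)(1 2 4)| = 6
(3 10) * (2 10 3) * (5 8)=(2 10)(5 8)=[0, 1, 10, 3, 4, 8, 6, 7, 5, 9, 2]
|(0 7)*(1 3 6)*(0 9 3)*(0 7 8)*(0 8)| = |(1 7 9 3 6)| = 5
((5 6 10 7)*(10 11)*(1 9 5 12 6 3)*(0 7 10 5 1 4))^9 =(0 7 12 6 11 5 3 4)(1 9) =[7, 9, 2, 4, 0, 3, 11, 12, 8, 1, 10, 5, 6]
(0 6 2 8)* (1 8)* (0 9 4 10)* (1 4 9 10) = [6, 8, 4, 3, 1, 5, 2, 7, 10, 9, 0] = (0 6 2 4 1 8 10)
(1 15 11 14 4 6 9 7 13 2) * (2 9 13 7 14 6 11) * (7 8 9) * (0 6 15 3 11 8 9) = (0 6 13 7 9 14 4 8)(1 3 11 15 2) = [6, 3, 1, 11, 8, 5, 13, 9, 0, 14, 10, 15, 12, 7, 4, 2]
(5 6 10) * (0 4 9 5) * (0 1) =(0 4 9 5 6 10 1) =[4, 0, 2, 3, 9, 6, 10, 7, 8, 5, 1]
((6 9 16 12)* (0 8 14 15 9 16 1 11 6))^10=(16)=[0, 1, 2, 3, 4, 5, 6, 7, 8, 9, 10, 11, 12, 13, 14, 15, 16]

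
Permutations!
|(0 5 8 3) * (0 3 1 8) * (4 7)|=2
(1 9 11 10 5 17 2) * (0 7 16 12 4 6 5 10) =(0 7 16 12 4 6 5 17 2 1 9 11) =[7, 9, 1, 3, 6, 17, 5, 16, 8, 11, 10, 0, 4, 13, 14, 15, 12, 2]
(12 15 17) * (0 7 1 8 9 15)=(0 7 1 8 9 15 17 12)=[7, 8, 2, 3, 4, 5, 6, 1, 9, 15, 10, 11, 0, 13, 14, 17, 16, 12]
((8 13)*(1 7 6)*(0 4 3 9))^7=(0 9 3 4)(1 7 6)(8 13)=[9, 7, 2, 4, 0, 5, 1, 6, 13, 3, 10, 11, 12, 8]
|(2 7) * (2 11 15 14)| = 5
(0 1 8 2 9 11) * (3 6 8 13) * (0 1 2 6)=[2, 13, 9, 0, 4, 5, 8, 7, 6, 11, 10, 1, 12, 3]=(0 2 9 11 1 13 3)(6 8)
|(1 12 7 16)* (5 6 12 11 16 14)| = 15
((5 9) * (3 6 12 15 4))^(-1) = (3 4 15 12 6)(5 9) = [0, 1, 2, 4, 15, 9, 3, 7, 8, 5, 10, 11, 6, 13, 14, 12]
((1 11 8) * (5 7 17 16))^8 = (17)(1 8 11) = [0, 8, 2, 3, 4, 5, 6, 7, 11, 9, 10, 1, 12, 13, 14, 15, 16, 17]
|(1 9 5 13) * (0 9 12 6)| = |(0 9 5 13 1 12 6)| = 7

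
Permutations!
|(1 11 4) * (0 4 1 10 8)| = |(0 4 10 8)(1 11)| = 4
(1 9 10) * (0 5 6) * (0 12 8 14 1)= [5, 9, 2, 3, 4, 6, 12, 7, 14, 10, 0, 11, 8, 13, 1]= (0 5 6 12 8 14 1 9 10)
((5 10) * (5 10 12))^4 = (12) = [0, 1, 2, 3, 4, 5, 6, 7, 8, 9, 10, 11, 12]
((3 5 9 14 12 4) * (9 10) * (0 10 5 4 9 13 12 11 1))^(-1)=[1, 11, 2, 4, 3, 5, 6, 7, 8, 12, 0, 14, 13, 10, 9]=(0 1 11 14 9 12 13 10)(3 4)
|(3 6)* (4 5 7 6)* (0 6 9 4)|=|(0 6 3)(4 5 7 9)|=12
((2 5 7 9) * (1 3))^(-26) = (2 7)(5 9) = [0, 1, 7, 3, 4, 9, 6, 2, 8, 5]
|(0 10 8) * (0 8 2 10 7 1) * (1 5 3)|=|(0 7 5 3 1)(2 10)|=10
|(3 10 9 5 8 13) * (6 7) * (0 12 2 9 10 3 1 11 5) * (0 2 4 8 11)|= |(0 12 4 8 13 1)(2 9)(5 11)(6 7)|= 6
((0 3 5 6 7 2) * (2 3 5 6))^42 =(7) =[0, 1, 2, 3, 4, 5, 6, 7]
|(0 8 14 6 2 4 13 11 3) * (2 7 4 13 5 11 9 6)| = |(0 8 14 2 13 9 6 7 4 5 11 3)| = 12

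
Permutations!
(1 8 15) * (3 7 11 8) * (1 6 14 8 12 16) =(1 3 7 11 12 16)(6 14 8 15) =[0, 3, 2, 7, 4, 5, 14, 11, 15, 9, 10, 12, 16, 13, 8, 6, 1]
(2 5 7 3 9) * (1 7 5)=(1 7 3 9 2)=[0, 7, 1, 9, 4, 5, 6, 3, 8, 2]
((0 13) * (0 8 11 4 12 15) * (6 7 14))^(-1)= [15, 1, 2, 3, 11, 5, 14, 6, 13, 9, 10, 8, 4, 0, 7, 12]= (0 15 12 4 11 8 13)(6 14 7)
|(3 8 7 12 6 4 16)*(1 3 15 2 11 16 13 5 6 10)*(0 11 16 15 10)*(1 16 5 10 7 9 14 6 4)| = |(0 11 15 2 5 4 13 10 16 7 12)(1 3 8 9 14 6)| = 66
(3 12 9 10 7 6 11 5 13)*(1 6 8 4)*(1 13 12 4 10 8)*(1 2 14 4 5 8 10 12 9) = (1 6 11 8 12)(2 14 4 13 3 5 9 10 7) = [0, 6, 14, 5, 13, 9, 11, 2, 12, 10, 7, 8, 1, 3, 4]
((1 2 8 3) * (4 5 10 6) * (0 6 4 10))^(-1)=(0 5 4 10 6)(1 3 8 2)=[5, 3, 1, 8, 10, 4, 0, 7, 2, 9, 6]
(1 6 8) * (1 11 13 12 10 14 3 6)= [0, 1, 2, 6, 4, 5, 8, 7, 11, 9, 14, 13, 10, 12, 3]= (3 6 8 11 13 12 10 14)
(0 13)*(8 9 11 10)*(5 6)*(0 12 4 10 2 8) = [13, 1, 8, 3, 10, 6, 5, 7, 9, 11, 0, 2, 4, 12] = (0 13 12 4 10)(2 8 9 11)(5 6)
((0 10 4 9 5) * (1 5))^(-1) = (0 5 1 9 4 10) = [5, 9, 2, 3, 10, 1, 6, 7, 8, 4, 0]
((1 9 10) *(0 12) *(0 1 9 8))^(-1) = (0 8 1 12)(9 10) = [8, 12, 2, 3, 4, 5, 6, 7, 1, 10, 9, 11, 0]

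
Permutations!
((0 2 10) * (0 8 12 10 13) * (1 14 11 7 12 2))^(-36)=(0 7 2 14 10)(1 12 13 11 8)=[7, 12, 14, 3, 4, 5, 6, 2, 1, 9, 0, 8, 13, 11, 10]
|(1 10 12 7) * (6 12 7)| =6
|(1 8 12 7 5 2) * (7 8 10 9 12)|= |(1 10 9 12 8 7 5 2)|= 8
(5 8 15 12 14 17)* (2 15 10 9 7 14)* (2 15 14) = (2 14 17 5 8 10 9 7)(12 15) = [0, 1, 14, 3, 4, 8, 6, 2, 10, 7, 9, 11, 15, 13, 17, 12, 16, 5]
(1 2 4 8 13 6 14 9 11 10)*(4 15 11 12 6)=(1 2 15 11 10)(4 8 13)(6 14 9 12)=[0, 2, 15, 3, 8, 5, 14, 7, 13, 12, 1, 10, 6, 4, 9, 11]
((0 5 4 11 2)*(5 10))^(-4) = [5, 1, 10, 3, 2, 11, 6, 7, 8, 9, 4, 0] = (0 5 11)(2 10 4)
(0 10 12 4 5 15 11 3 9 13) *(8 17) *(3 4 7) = [10, 1, 2, 9, 5, 15, 6, 3, 17, 13, 12, 4, 7, 0, 14, 11, 16, 8] = (0 10 12 7 3 9 13)(4 5 15 11)(8 17)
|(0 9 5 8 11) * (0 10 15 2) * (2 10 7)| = |(0 9 5 8 11 7 2)(10 15)| = 14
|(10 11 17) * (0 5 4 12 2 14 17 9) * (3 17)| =|(0 5 4 12 2 14 3 17 10 11 9)| =11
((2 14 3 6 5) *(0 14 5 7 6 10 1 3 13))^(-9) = (14)(2 5)(6 7) = [0, 1, 5, 3, 4, 2, 7, 6, 8, 9, 10, 11, 12, 13, 14]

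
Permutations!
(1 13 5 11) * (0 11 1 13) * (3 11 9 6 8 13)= [9, 0, 2, 11, 4, 1, 8, 7, 13, 6, 10, 3, 12, 5]= (0 9 6 8 13 5 1)(3 11)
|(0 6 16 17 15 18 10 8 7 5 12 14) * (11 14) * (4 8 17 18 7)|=|(0 6 16 18 10 17 15 7 5 12 11 14)(4 8)|=12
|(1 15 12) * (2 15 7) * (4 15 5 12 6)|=|(1 7 2 5 12)(4 15 6)|=15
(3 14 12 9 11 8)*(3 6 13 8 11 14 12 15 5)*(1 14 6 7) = (1 14 15 5 3 12 9 6 13 8 7) = [0, 14, 2, 12, 4, 3, 13, 1, 7, 6, 10, 11, 9, 8, 15, 5]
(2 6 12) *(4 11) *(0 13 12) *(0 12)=(0 13)(2 6 12)(4 11)=[13, 1, 6, 3, 11, 5, 12, 7, 8, 9, 10, 4, 2, 0]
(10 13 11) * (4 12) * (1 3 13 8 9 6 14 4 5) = (1 3 13 11 10 8 9 6 14 4 12 5) = [0, 3, 2, 13, 12, 1, 14, 7, 9, 6, 8, 10, 5, 11, 4]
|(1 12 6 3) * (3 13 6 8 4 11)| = |(1 12 8 4 11 3)(6 13)| = 6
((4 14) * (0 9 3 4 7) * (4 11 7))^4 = (14)(0 7 11 3 9) = [7, 1, 2, 9, 4, 5, 6, 11, 8, 0, 10, 3, 12, 13, 14]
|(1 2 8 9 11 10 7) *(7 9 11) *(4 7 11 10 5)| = 9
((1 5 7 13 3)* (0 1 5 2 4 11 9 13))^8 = (0 5 13 11 2)(1 7 3 9 4) = [5, 7, 0, 9, 1, 13, 6, 3, 8, 4, 10, 2, 12, 11]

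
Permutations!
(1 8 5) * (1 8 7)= (1 7)(5 8)= [0, 7, 2, 3, 4, 8, 6, 1, 5]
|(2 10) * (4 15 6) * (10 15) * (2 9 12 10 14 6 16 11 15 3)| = |(2 3)(4 14 6)(9 12 10)(11 15 16)| = 6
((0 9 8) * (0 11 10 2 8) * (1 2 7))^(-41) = (0 9)(1 2 8 11 10 7) = [9, 2, 8, 3, 4, 5, 6, 1, 11, 0, 7, 10]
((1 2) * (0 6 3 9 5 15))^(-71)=(0 6 3 9 5 15)(1 2)=[6, 2, 1, 9, 4, 15, 3, 7, 8, 5, 10, 11, 12, 13, 14, 0]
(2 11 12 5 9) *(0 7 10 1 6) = (0 7 10 1 6)(2 11 12 5 9) = [7, 6, 11, 3, 4, 9, 0, 10, 8, 2, 1, 12, 5]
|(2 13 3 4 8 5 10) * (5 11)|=|(2 13 3 4 8 11 5 10)|=8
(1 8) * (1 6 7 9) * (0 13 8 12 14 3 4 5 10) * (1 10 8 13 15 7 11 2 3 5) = (0 15 7 9 10)(1 12 14 5 8 6 11 2 3 4) = [15, 12, 3, 4, 1, 8, 11, 9, 6, 10, 0, 2, 14, 13, 5, 7]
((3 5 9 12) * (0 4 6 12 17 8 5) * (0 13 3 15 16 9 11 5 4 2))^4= (4 16)(6 9)(8 15)(12 17)= [0, 1, 2, 3, 16, 5, 9, 7, 15, 6, 10, 11, 17, 13, 14, 8, 4, 12]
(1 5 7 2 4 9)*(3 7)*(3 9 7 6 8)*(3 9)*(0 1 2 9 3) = (0 1 5)(2 4 7 9)(3 6 8) = [1, 5, 4, 6, 7, 0, 8, 9, 3, 2]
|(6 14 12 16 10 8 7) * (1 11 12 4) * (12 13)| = |(1 11 13 12 16 10 8 7 6 14 4)| = 11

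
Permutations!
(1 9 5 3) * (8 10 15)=(1 9 5 3)(8 10 15)=[0, 9, 2, 1, 4, 3, 6, 7, 10, 5, 15, 11, 12, 13, 14, 8]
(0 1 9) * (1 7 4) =[7, 9, 2, 3, 1, 5, 6, 4, 8, 0] =(0 7 4 1 9)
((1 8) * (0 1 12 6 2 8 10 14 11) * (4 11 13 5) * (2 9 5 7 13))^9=(0 5 12 14)(1 4 6 2)(7 13)(8 10 11 9)=[5, 4, 1, 3, 6, 12, 2, 13, 10, 8, 11, 9, 14, 7, 0]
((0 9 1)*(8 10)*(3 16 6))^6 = (16) = [0, 1, 2, 3, 4, 5, 6, 7, 8, 9, 10, 11, 12, 13, 14, 15, 16]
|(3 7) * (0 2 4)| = 6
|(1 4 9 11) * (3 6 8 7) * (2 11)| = |(1 4 9 2 11)(3 6 8 7)| = 20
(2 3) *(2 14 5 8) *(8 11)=(2 3 14 5 11 8)=[0, 1, 3, 14, 4, 11, 6, 7, 2, 9, 10, 8, 12, 13, 5]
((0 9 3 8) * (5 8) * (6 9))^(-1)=[8, 1, 2, 9, 4, 3, 0, 7, 5, 6]=(0 8 5 3 9 6)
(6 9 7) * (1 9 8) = (1 9 7 6 8) = [0, 9, 2, 3, 4, 5, 8, 6, 1, 7]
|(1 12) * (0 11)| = 2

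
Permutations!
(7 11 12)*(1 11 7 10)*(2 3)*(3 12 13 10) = (1 11 13 10)(2 12 3) = [0, 11, 12, 2, 4, 5, 6, 7, 8, 9, 1, 13, 3, 10]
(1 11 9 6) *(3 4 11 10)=(1 10 3 4 11 9 6)=[0, 10, 2, 4, 11, 5, 1, 7, 8, 6, 3, 9]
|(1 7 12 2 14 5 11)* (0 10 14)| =|(0 10 14 5 11 1 7 12 2)| =9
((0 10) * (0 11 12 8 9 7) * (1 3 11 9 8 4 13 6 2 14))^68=[0, 13, 12, 6, 1, 5, 11, 7, 8, 9, 10, 2, 14, 3, 4]=(1 13 3 6 11 2 12 14 4)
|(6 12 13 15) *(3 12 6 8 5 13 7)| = 12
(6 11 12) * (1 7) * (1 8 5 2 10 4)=(1 7 8 5 2 10 4)(6 11 12)=[0, 7, 10, 3, 1, 2, 11, 8, 5, 9, 4, 12, 6]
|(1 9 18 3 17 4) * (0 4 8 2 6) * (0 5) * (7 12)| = 22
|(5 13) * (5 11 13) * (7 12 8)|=6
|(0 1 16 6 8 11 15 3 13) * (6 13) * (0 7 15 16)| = 8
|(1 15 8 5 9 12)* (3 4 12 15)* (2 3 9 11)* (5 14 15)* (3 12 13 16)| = 12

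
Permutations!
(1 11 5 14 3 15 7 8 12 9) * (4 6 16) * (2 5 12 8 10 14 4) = (1 11 12 9)(2 5 4 6 16)(3 15 7 10 14) = [0, 11, 5, 15, 6, 4, 16, 10, 8, 1, 14, 12, 9, 13, 3, 7, 2]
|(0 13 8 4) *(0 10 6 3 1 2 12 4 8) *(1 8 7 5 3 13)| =|(0 1 2 12 4 10 6 13)(3 8 7 5)| =8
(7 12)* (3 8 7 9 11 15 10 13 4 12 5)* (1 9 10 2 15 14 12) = (1 9 11 14 12 10 13 4)(2 15)(3 8 7 5) = [0, 9, 15, 8, 1, 3, 6, 5, 7, 11, 13, 14, 10, 4, 12, 2]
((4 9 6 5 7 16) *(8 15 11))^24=[0, 1, 2, 3, 4, 5, 6, 7, 8, 9, 10, 11, 12, 13, 14, 15, 16]=(16)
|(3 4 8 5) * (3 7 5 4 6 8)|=|(3 6 8 4)(5 7)|=4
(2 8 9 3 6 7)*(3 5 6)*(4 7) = (2 8 9 5 6 4 7) = [0, 1, 8, 3, 7, 6, 4, 2, 9, 5]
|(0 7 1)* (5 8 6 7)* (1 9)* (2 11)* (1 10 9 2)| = 8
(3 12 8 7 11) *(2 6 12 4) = (2 6 12 8 7 11 3 4) = [0, 1, 6, 4, 2, 5, 12, 11, 7, 9, 10, 3, 8]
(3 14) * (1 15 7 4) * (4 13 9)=[0, 15, 2, 14, 1, 5, 6, 13, 8, 4, 10, 11, 12, 9, 3, 7]=(1 15 7 13 9 4)(3 14)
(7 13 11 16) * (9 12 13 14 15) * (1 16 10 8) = (1 16 7 14 15 9 12 13 11 10 8) = [0, 16, 2, 3, 4, 5, 6, 14, 1, 12, 8, 10, 13, 11, 15, 9, 7]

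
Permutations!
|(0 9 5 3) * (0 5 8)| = 6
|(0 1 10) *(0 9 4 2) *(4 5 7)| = 8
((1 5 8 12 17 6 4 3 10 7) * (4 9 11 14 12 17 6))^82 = (1 8 4 10)(3 7 5 17)(6 11 12 9 14) = [0, 8, 2, 7, 10, 17, 11, 5, 4, 14, 1, 12, 9, 13, 6, 15, 16, 3]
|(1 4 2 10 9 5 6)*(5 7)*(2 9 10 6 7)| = |(10)(1 4 9 2 6)(5 7)| = 10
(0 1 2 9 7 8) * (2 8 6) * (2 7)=(0 1 8)(2 9)(6 7)=[1, 8, 9, 3, 4, 5, 7, 6, 0, 2]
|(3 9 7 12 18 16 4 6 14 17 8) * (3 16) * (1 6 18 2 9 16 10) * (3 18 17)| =36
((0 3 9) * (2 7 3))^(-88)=(0 7 9 2 3)=[7, 1, 3, 0, 4, 5, 6, 9, 8, 2]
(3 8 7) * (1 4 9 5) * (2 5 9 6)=(9)(1 4 6 2 5)(3 8 7)=[0, 4, 5, 8, 6, 1, 2, 3, 7, 9]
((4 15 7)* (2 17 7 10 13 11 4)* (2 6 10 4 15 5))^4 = (2 10 4 7 11)(5 6 15 17 13) = [0, 1, 10, 3, 7, 6, 15, 11, 8, 9, 4, 2, 12, 5, 14, 17, 16, 13]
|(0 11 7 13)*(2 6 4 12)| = 4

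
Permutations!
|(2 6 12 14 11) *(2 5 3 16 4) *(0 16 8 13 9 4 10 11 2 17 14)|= 15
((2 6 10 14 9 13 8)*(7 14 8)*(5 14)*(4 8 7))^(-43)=(2 13 5 6 4 14 10 8 9 7)=[0, 1, 13, 3, 14, 6, 4, 2, 9, 7, 8, 11, 12, 5, 10]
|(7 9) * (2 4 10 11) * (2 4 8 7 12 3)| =|(2 8 7 9 12 3)(4 10 11)| =6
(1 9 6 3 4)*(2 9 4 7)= [0, 4, 9, 7, 1, 5, 3, 2, 8, 6]= (1 4)(2 9 6 3 7)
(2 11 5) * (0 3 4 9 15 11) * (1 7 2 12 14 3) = (0 1 7 2)(3 4 9 15 11 5 12 14) = [1, 7, 0, 4, 9, 12, 6, 2, 8, 15, 10, 5, 14, 13, 3, 11]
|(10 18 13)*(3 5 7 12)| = 12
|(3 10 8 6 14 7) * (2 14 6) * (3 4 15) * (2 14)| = 7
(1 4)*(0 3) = (0 3)(1 4) = [3, 4, 2, 0, 1]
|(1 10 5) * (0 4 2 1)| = 6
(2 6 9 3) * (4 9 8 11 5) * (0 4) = [4, 1, 6, 2, 9, 0, 8, 7, 11, 3, 10, 5] = (0 4 9 3 2 6 8 11 5)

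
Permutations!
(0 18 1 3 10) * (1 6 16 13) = (0 18 6 16 13 1 3 10) = [18, 3, 2, 10, 4, 5, 16, 7, 8, 9, 0, 11, 12, 1, 14, 15, 13, 17, 6]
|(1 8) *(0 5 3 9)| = |(0 5 3 9)(1 8)| = 4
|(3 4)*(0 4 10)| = |(0 4 3 10)| = 4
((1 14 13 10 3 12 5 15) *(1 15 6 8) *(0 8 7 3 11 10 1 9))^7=[8, 14, 2, 5, 4, 7, 3, 12, 9, 0, 11, 10, 6, 1, 13, 15]=(15)(0 8 9)(1 14 13)(3 5 7 12 6)(10 11)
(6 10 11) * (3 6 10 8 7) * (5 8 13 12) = [0, 1, 2, 6, 4, 8, 13, 3, 7, 9, 11, 10, 5, 12] = (3 6 13 12 5 8 7)(10 11)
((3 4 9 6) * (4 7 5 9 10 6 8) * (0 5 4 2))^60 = [0, 1, 2, 3, 4, 5, 6, 7, 8, 9, 10] = (10)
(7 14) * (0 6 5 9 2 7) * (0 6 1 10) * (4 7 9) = (0 1 10)(2 9)(4 7 14 6 5) = [1, 10, 9, 3, 7, 4, 5, 14, 8, 2, 0, 11, 12, 13, 6]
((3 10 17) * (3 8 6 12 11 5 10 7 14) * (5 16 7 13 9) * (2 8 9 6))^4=(17)(3 11)(6 7)(12 14)(13 16)=[0, 1, 2, 11, 4, 5, 7, 6, 8, 9, 10, 3, 14, 16, 12, 15, 13, 17]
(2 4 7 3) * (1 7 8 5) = (1 7 3 2 4 8 5) = [0, 7, 4, 2, 8, 1, 6, 3, 5]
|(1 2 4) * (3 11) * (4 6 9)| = |(1 2 6 9 4)(3 11)| = 10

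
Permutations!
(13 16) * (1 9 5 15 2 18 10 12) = (1 9 5 15 2 18 10 12)(13 16) = [0, 9, 18, 3, 4, 15, 6, 7, 8, 5, 12, 11, 1, 16, 14, 2, 13, 17, 10]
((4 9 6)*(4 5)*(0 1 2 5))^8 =(0 1 2 5 4 9 6) =[1, 2, 5, 3, 9, 4, 0, 7, 8, 6]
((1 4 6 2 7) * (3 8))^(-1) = (1 7 2 6 4)(3 8) = [0, 7, 6, 8, 1, 5, 4, 2, 3]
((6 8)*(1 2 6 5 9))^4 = (1 5 6)(2 9 8) = [0, 5, 9, 3, 4, 6, 1, 7, 2, 8]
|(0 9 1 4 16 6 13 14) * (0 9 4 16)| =6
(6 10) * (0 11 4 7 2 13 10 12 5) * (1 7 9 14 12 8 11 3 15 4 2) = (0 3 15 4 9 14 12 5)(1 7)(2 13 10 6 8 11) = [3, 7, 13, 15, 9, 0, 8, 1, 11, 14, 6, 2, 5, 10, 12, 4]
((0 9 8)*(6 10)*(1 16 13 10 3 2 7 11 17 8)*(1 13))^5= (0 3 8 6 17 10 11 13 7 9 2)(1 16)= [3, 16, 0, 8, 4, 5, 17, 9, 6, 2, 11, 13, 12, 7, 14, 15, 1, 10]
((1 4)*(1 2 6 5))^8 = (1 6 4 5 2) = [0, 6, 1, 3, 5, 2, 4]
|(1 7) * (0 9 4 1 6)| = 6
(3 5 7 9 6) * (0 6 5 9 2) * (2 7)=(0 6 3 9 5 2)=[6, 1, 0, 9, 4, 2, 3, 7, 8, 5]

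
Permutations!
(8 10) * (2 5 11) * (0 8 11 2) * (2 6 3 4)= (0 8 10 11)(2 5 6 3 4)= [8, 1, 5, 4, 2, 6, 3, 7, 10, 9, 11, 0]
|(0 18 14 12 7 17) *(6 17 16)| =|(0 18 14 12 7 16 6 17)| =8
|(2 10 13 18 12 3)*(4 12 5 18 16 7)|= 8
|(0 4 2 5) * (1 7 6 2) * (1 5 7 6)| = |(0 4 5)(1 6 2 7)| = 12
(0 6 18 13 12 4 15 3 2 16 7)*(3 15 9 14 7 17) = (0 6 18 13 12 4 9 14 7)(2 16 17 3) = [6, 1, 16, 2, 9, 5, 18, 0, 8, 14, 10, 11, 4, 12, 7, 15, 17, 3, 13]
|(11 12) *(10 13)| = |(10 13)(11 12)| = 2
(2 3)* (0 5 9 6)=[5, 1, 3, 2, 4, 9, 0, 7, 8, 6]=(0 5 9 6)(2 3)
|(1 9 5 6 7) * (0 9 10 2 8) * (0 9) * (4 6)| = 9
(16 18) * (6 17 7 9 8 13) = (6 17 7 9 8 13)(16 18) = [0, 1, 2, 3, 4, 5, 17, 9, 13, 8, 10, 11, 12, 6, 14, 15, 18, 7, 16]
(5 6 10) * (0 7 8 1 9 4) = [7, 9, 2, 3, 0, 6, 10, 8, 1, 4, 5] = (0 7 8 1 9 4)(5 6 10)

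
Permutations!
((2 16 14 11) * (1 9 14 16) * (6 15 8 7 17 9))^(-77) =(1 8 9 2 15 17 11 6 7 14) =[0, 8, 15, 3, 4, 5, 7, 14, 9, 2, 10, 6, 12, 13, 1, 17, 16, 11]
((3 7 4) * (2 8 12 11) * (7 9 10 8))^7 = (2 12 10 3 7 11 8 9 4) = [0, 1, 12, 7, 2, 5, 6, 11, 9, 4, 3, 8, 10]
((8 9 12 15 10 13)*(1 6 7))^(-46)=(1 7 6)(8 12 10)(9 15 13)=[0, 7, 2, 3, 4, 5, 1, 6, 12, 15, 8, 11, 10, 9, 14, 13]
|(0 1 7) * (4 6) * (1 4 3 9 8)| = |(0 4 6 3 9 8 1 7)| = 8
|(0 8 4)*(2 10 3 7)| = 12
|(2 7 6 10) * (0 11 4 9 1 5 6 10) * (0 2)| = 10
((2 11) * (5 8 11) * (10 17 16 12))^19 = [0, 1, 11, 3, 4, 2, 6, 7, 5, 9, 12, 8, 16, 13, 14, 15, 17, 10] = (2 11 8 5)(10 12 16 17)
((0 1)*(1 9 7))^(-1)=[1, 7, 2, 3, 4, 5, 6, 9, 8, 0]=(0 1 7 9)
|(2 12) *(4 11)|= 2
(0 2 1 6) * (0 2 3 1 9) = (0 3 1 6 2 9) = [3, 6, 9, 1, 4, 5, 2, 7, 8, 0]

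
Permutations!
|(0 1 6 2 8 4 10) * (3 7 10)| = |(0 1 6 2 8 4 3 7 10)| = 9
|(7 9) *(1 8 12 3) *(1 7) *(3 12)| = 5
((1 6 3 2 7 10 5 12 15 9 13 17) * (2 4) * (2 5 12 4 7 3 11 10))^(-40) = (1 15 6 9 11 13 10 17 12)(2 7 3) = [0, 15, 7, 2, 4, 5, 9, 3, 8, 11, 17, 13, 1, 10, 14, 6, 16, 12]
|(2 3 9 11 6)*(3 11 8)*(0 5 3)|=15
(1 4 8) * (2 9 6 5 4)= (1 2 9 6 5 4 8)= [0, 2, 9, 3, 8, 4, 5, 7, 1, 6]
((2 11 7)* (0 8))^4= (2 11 7)= [0, 1, 11, 3, 4, 5, 6, 2, 8, 9, 10, 7]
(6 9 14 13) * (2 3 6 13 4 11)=(2 3 6 9 14 4 11)=[0, 1, 3, 6, 11, 5, 9, 7, 8, 14, 10, 2, 12, 13, 4]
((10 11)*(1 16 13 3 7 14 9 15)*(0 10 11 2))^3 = (1 3 9 16 7 15 13 14) = [0, 3, 2, 9, 4, 5, 6, 15, 8, 16, 10, 11, 12, 14, 1, 13, 7]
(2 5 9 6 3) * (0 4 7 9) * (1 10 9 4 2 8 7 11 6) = (0 2 5)(1 10 9)(3 8 7 4 11 6) = [2, 10, 5, 8, 11, 0, 3, 4, 7, 1, 9, 6]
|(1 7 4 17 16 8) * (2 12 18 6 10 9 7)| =|(1 2 12 18 6 10 9 7 4 17 16 8)| =12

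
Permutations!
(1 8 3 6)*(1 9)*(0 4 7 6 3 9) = (0 4 7 6)(1 8 9) = [4, 8, 2, 3, 7, 5, 0, 6, 9, 1]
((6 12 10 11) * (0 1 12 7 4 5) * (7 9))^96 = (0 9 12 4 11)(1 7 10 5 6) = [9, 7, 2, 3, 11, 6, 1, 10, 8, 12, 5, 0, 4]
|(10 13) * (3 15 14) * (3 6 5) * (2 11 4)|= |(2 11 4)(3 15 14 6 5)(10 13)|= 30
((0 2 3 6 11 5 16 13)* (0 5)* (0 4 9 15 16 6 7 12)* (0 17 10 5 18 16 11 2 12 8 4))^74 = (0 5 7 15 17 2 4)(3 9 12 6 8 11 10)(13 16 18) = [5, 1, 4, 9, 0, 7, 8, 15, 11, 12, 3, 10, 6, 16, 14, 17, 18, 2, 13]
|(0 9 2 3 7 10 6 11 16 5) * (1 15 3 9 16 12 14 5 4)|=26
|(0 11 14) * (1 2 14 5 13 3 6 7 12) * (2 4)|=|(0 11 5 13 3 6 7 12 1 4 2 14)|=12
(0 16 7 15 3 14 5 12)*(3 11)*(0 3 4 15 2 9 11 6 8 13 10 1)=(0 16 7 2 9 11 4 15 6 8 13 10 1)(3 14 5 12)=[16, 0, 9, 14, 15, 12, 8, 2, 13, 11, 1, 4, 3, 10, 5, 6, 7]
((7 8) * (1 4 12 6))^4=(12)=[0, 1, 2, 3, 4, 5, 6, 7, 8, 9, 10, 11, 12]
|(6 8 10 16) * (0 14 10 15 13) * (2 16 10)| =|(0 14 2 16 6 8 15 13)| =8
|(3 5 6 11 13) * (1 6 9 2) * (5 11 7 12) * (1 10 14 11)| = |(1 6 7 12 5 9 2 10 14 11 13 3)| = 12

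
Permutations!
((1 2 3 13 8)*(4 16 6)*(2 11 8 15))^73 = [0, 11, 3, 13, 16, 5, 4, 7, 1, 9, 10, 8, 12, 15, 14, 2, 6] = (1 11 8)(2 3 13 15)(4 16 6)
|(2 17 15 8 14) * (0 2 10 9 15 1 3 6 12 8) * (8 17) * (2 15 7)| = |(0 15)(1 3 6 12 17)(2 8 14 10 9 7)| = 30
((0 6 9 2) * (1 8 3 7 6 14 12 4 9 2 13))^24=(14)=[0, 1, 2, 3, 4, 5, 6, 7, 8, 9, 10, 11, 12, 13, 14]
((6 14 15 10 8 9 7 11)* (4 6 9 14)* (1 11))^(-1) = (1 7 9 11)(4 6)(8 10 15 14) = [0, 7, 2, 3, 6, 5, 4, 9, 10, 11, 15, 1, 12, 13, 8, 14]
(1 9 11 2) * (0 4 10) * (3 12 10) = (0 4 3 12 10)(1 9 11 2) = [4, 9, 1, 12, 3, 5, 6, 7, 8, 11, 0, 2, 10]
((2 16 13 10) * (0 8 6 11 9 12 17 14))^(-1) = (0 14 17 12 9 11 6 8)(2 10 13 16) = [14, 1, 10, 3, 4, 5, 8, 7, 0, 11, 13, 6, 9, 16, 17, 15, 2, 12]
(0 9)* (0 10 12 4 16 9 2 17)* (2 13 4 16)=[13, 1, 17, 3, 2, 5, 6, 7, 8, 10, 12, 11, 16, 4, 14, 15, 9, 0]=(0 13 4 2 17)(9 10 12 16)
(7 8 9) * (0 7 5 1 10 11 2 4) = (0 7 8 9 5 1 10 11 2 4) = [7, 10, 4, 3, 0, 1, 6, 8, 9, 5, 11, 2]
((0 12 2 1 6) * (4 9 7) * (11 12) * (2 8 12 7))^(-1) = (0 6 1 2 9 4 7 11)(8 12) = [6, 2, 9, 3, 7, 5, 1, 11, 12, 4, 10, 0, 8]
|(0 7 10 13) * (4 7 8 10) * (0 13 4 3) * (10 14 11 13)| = |(0 8 14 11 13 10 4 7 3)| = 9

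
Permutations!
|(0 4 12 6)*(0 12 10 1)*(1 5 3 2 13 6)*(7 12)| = 11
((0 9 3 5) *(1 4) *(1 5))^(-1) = (0 5 4 1 3 9) = [5, 3, 2, 9, 1, 4, 6, 7, 8, 0]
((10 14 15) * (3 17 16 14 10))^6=[0, 1, 2, 17, 4, 5, 6, 7, 8, 9, 10, 11, 12, 13, 15, 3, 14, 16]=(3 17 16 14 15)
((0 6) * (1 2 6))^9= (0 1 2 6)= [1, 2, 6, 3, 4, 5, 0]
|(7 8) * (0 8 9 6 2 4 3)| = 8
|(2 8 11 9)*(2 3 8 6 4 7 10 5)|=|(2 6 4 7 10 5)(3 8 11 9)|=12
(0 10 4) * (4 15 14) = (0 10 15 14 4) = [10, 1, 2, 3, 0, 5, 6, 7, 8, 9, 15, 11, 12, 13, 4, 14]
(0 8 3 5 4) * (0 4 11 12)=(0 8 3 5 11 12)=[8, 1, 2, 5, 4, 11, 6, 7, 3, 9, 10, 12, 0]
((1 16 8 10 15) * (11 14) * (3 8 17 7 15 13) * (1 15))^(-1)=[0, 7, 2, 13, 4, 5, 6, 17, 3, 9, 8, 14, 12, 10, 11, 15, 1, 16]=(1 7 17 16)(3 13 10 8)(11 14)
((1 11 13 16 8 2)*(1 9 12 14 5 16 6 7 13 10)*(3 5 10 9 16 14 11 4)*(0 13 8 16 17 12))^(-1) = (0 9 11 12 17 2 8 7 6 13)(1 10 14 5 3 4) = [9, 10, 8, 4, 1, 3, 13, 6, 7, 11, 14, 12, 17, 0, 5, 15, 16, 2]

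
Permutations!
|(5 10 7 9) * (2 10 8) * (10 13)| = 7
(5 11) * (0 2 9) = (0 2 9)(5 11) = [2, 1, 9, 3, 4, 11, 6, 7, 8, 0, 10, 5]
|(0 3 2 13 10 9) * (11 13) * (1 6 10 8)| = |(0 3 2 11 13 8 1 6 10 9)| = 10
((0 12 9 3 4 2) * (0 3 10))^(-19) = (0 12 9 10)(2 4 3) = [12, 1, 4, 2, 3, 5, 6, 7, 8, 10, 0, 11, 9]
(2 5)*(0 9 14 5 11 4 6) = (0 9 14 5 2 11 4 6) = [9, 1, 11, 3, 6, 2, 0, 7, 8, 14, 10, 4, 12, 13, 5]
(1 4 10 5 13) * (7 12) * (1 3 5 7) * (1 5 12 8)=(1 4 10 7 8)(3 12 5 13)=[0, 4, 2, 12, 10, 13, 6, 8, 1, 9, 7, 11, 5, 3]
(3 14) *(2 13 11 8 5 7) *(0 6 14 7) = (0 6 14 3 7 2 13 11 8 5) = [6, 1, 13, 7, 4, 0, 14, 2, 5, 9, 10, 8, 12, 11, 3]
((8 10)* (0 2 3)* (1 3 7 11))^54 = (11) = [0, 1, 2, 3, 4, 5, 6, 7, 8, 9, 10, 11]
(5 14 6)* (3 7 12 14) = (3 7 12 14 6 5) = [0, 1, 2, 7, 4, 3, 5, 12, 8, 9, 10, 11, 14, 13, 6]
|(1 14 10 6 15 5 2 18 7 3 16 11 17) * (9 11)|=|(1 14 10 6 15 5 2 18 7 3 16 9 11 17)|=14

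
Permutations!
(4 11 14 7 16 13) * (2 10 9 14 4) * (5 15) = (2 10 9 14 7 16 13)(4 11)(5 15) = [0, 1, 10, 3, 11, 15, 6, 16, 8, 14, 9, 4, 12, 2, 7, 5, 13]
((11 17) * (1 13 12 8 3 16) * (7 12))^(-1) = [0, 16, 2, 8, 4, 5, 6, 13, 12, 9, 10, 17, 7, 1, 14, 15, 3, 11] = (1 16 3 8 12 7 13)(11 17)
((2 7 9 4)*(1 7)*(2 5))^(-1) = (1 2 5 4 9 7) = [0, 2, 5, 3, 9, 4, 6, 1, 8, 7]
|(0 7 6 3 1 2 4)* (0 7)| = |(1 2 4 7 6 3)| = 6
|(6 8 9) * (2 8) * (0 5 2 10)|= |(0 5 2 8 9 6 10)|= 7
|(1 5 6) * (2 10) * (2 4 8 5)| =|(1 2 10 4 8 5 6)| =7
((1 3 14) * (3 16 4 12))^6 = (16) = [0, 1, 2, 3, 4, 5, 6, 7, 8, 9, 10, 11, 12, 13, 14, 15, 16]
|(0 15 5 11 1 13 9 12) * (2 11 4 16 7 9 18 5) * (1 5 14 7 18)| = |(0 15 2 11 5 4 16 18 14 7 9 12)(1 13)| = 12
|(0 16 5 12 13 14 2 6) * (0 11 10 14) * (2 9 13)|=11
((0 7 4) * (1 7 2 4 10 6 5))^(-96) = [0, 5, 2, 3, 4, 6, 10, 1, 8, 9, 7] = (1 5 6 10 7)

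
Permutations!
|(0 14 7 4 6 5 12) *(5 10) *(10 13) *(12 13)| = 6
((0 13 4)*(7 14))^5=(0 4 13)(7 14)=[4, 1, 2, 3, 13, 5, 6, 14, 8, 9, 10, 11, 12, 0, 7]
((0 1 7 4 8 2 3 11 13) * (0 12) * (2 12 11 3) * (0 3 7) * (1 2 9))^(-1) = (0 1 9 2)(3 12 8 4 7)(11 13) = [1, 9, 0, 12, 7, 5, 6, 3, 4, 2, 10, 13, 8, 11]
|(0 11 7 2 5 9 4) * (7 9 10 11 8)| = 9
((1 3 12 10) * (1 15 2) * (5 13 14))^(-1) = (1 2 15 10 12 3)(5 14 13) = [0, 2, 15, 1, 4, 14, 6, 7, 8, 9, 12, 11, 3, 5, 13, 10]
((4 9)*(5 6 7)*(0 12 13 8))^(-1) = (0 8 13 12)(4 9)(5 7 6) = [8, 1, 2, 3, 9, 7, 5, 6, 13, 4, 10, 11, 0, 12]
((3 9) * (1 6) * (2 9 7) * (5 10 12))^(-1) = (1 6)(2 7 3 9)(5 12 10) = [0, 6, 7, 9, 4, 12, 1, 3, 8, 2, 5, 11, 10]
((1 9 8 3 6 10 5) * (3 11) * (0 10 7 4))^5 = (0 8 4 9 7 1 6 5 3 10 11) = [8, 6, 2, 10, 9, 3, 5, 1, 4, 7, 11, 0]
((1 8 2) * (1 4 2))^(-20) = [0, 1, 2, 3, 4, 5, 6, 7, 8] = (8)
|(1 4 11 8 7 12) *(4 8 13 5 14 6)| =12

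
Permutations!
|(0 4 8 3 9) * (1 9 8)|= |(0 4 1 9)(3 8)|= 4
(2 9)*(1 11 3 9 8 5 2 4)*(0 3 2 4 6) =(0 3 9 6)(1 11 2 8 5 4) =[3, 11, 8, 9, 1, 4, 0, 7, 5, 6, 10, 2]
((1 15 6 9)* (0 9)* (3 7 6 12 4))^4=[12, 3, 2, 9, 0, 5, 15, 1, 8, 4, 10, 11, 6, 13, 14, 7]=(0 12 6 15 7 1 3 9 4)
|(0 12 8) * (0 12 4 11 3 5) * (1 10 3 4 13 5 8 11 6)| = |(0 13 5)(1 10 3 8 12 11 4 6)| = 24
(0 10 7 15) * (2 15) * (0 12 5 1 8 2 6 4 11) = (0 10 7 6 4 11)(1 8 2 15 12 5) = [10, 8, 15, 3, 11, 1, 4, 6, 2, 9, 7, 0, 5, 13, 14, 12]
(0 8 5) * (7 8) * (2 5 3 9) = (0 7 8 3 9 2 5) = [7, 1, 5, 9, 4, 0, 6, 8, 3, 2]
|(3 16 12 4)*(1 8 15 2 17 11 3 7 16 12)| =11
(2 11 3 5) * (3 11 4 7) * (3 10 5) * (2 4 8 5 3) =(11)(2 8 5 4 7 10 3) =[0, 1, 8, 2, 7, 4, 6, 10, 5, 9, 3, 11]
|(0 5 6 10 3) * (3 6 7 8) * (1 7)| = 6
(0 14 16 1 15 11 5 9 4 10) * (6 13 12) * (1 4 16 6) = [14, 15, 2, 3, 10, 9, 13, 7, 8, 16, 0, 5, 1, 12, 6, 11, 4] = (0 14 6 13 12 1 15 11 5 9 16 4 10)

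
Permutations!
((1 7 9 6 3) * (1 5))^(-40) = (1 9 3)(5 7 6) = [0, 9, 2, 1, 4, 7, 5, 6, 8, 3]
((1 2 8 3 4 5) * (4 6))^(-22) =(1 5 4 6 3 8 2) =[0, 5, 1, 8, 6, 4, 3, 7, 2]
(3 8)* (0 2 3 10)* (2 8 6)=(0 8 10)(2 3 6)=[8, 1, 3, 6, 4, 5, 2, 7, 10, 9, 0]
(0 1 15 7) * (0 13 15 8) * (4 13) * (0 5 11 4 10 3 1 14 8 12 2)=(0 14 8 5 11 4 13 15 7 10 3 1 12 2)=[14, 12, 0, 1, 13, 11, 6, 10, 5, 9, 3, 4, 2, 15, 8, 7]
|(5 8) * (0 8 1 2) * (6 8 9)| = |(0 9 6 8 5 1 2)| = 7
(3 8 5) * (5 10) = (3 8 10 5) = [0, 1, 2, 8, 4, 3, 6, 7, 10, 9, 5]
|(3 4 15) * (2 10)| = 6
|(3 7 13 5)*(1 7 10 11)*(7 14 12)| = 9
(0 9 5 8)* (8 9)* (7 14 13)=(0 8)(5 9)(7 14 13)=[8, 1, 2, 3, 4, 9, 6, 14, 0, 5, 10, 11, 12, 7, 13]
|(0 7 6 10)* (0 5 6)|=|(0 7)(5 6 10)|=6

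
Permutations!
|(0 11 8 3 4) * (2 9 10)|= 15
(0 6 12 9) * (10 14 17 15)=(0 6 12 9)(10 14 17 15)=[6, 1, 2, 3, 4, 5, 12, 7, 8, 0, 14, 11, 9, 13, 17, 10, 16, 15]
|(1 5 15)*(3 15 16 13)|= |(1 5 16 13 3 15)|= 6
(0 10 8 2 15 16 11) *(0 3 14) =[10, 1, 15, 14, 4, 5, 6, 7, 2, 9, 8, 3, 12, 13, 0, 16, 11] =(0 10 8 2 15 16 11 3 14)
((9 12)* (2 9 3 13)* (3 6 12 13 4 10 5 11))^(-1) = (2 13 9)(3 11 5 10 4)(6 12) = [0, 1, 13, 11, 3, 10, 12, 7, 8, 2, 4, 5, 6, 9]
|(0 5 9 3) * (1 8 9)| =|(0 5 1 8 9 3)| =6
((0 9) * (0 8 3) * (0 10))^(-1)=(0 10 3 8 9)=[10, 1, 2, 8, 4, 5, 6, 7, 9, 0, 3]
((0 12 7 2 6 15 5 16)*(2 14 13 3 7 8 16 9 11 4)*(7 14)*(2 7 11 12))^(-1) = (0 16 8 12 9 5 15 6 2)(3 13 14)(4 11 7) = [16, 1, 0, 13, 11, 15, 2, 4, 12, 5, 10, 7, 9, 14, 3, 6, 8]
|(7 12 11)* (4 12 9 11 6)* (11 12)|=6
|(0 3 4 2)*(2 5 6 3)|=|(0 2)(3 4 5 6)|=4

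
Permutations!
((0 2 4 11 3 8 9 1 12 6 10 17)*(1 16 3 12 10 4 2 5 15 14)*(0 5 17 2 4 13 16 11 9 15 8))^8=[2, 13, 3, 10, 0, 9, 15, 7, 11, 17, 16, 5, 8, 14, 6, 12, 1, 4]=(0 2 3 10 16 1 13 14 6 15 12 8 11 5 9 17 4)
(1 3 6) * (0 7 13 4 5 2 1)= [7, 3, 1, 6, 5, 2, 0, 13, 8, 9, 10, 11, 12, 4]= (0 7 13 4 5 2 1 3 6)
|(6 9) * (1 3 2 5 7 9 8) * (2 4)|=|(1 3 4 2 5 7 9 6 8)|=9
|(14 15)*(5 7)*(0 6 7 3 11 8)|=|(0 6 7 5 3 11 8)(14 15)|=14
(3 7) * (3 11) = (3 7 11) = [0, 1, 2, 7, 4, 5, 6, 11, 8, 9, 10, 3]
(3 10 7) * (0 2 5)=(0 2 5)(3 10 7)=[2, 1, 5, 10, 4, 0, 6, 3, 8, 9, 7]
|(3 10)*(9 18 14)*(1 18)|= |(1 18 14 9)(3 10)|= 4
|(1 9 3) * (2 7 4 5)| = |(1 9 3)(2 7 4 5)| = 12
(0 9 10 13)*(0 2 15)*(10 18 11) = [9, 1, 15, 3, 4, 5, 6, 7, 8, 18, 13, 10, 12, 2, 14, 0, 16, 17, 11] = (0 9 18 11 10 13 2 15)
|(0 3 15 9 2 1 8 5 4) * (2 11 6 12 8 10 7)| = 20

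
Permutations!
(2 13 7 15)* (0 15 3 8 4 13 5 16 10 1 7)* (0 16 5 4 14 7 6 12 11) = (0 15 2 4 13 16 10 1 6 12 11)(3 8 14 7) = [15, 6, 4, 8, 13, 5, 12, 3, 14, 9, 1, 0, 11, 16, 7, 2, 10]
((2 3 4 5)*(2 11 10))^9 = [0, 1, 5, 11, 10, 2, 6, 7, 8, 9, 4, 3] = (2 5)(3 11)(4 10)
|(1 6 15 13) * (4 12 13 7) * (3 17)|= |(1 6 15 7 4 12 13)(3 17)|= 14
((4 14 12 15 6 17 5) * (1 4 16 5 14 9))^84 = (6 15 12 14 17) = [0, 1, 2, 3, 4, 5, 15, 7, 8, 9, 10, 11, 14, 13, 17, 12, 16, 6]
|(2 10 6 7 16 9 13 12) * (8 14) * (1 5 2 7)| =10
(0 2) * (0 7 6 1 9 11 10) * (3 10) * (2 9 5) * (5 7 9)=(0 5 2 9 11 3 10)(1 7 6)=[5, 7, 9, 10, 4, 2, 1, 6, 8, 11, 0, 3]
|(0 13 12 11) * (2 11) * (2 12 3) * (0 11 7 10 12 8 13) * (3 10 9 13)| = 8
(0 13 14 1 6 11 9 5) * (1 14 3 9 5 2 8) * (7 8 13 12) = [12, 6, 13, 9, 4, 0, 11, 8, 1, 2, 10, 5, 7, 3, 14] = (14)(0 12 7 8 1 6 11 5)(2 13 3 9)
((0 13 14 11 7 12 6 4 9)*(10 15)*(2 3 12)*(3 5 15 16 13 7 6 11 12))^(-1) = (0 9 4 6 11 12 14 13 16 10 15 5 2 7) = [9, 1, 7, 3, 6, 2, 11, 0, 8, 4, 15, 12, 14, 16, 13, 5, 10]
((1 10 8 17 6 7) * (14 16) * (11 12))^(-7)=(1 7 6 17 8 10)(11 12)(14 16)=[0, 7, 2, 3, 4, 5, 17, 6, 10, 9, 1, 12, 11, 13, 16, 15, 14, 8]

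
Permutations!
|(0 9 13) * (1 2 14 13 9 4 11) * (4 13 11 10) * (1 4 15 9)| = |(0 13)(1 2 14 11 4 10 15 9)| = 8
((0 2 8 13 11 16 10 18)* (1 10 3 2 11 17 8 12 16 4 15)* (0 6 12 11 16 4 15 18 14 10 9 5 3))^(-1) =(0 16)(1 15 11 2 3 5 9)(4 12 6 18)(8 17 13)(10 14) =[16, 15, 3, 5, 12, 9, 18, 7, 17, 1, 14, 2, 6, 8, 10, 11, 0, 13, 4]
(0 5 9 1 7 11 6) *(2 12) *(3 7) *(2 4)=(0 5 9 1 3 7 11 6)(2 12 4)=[5, 3, 12, 7, 2, 9, 0, 11, 8, 1, 10, 6, 4]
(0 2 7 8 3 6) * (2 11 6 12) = (0 11 6)(2 7 8 3 12) = [11, 1, 7, 12, 4, 5, 0, 8, 3, 9, 10, 6, 2]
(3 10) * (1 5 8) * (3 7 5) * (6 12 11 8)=(1 3 10 7 5 6 12 11 8)=[0, 3, 2, 10, 4, 6, 12, 5, 1, 9, 7, 8, 11]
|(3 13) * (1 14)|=|(1 14)(3 13)|=2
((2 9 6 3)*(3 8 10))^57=(2 8)(3 6)(9 10)=[0, 1, 8, 6, 4, 5, 3, 7, 2, 10, 9]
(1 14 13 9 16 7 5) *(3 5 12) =[0, 14, 2, 5, 4, 1, 6, 12, 8, 16, 10, 11, 3, 9, 13, 15, 7] =(1 14 13 9 16 7 12 3 5)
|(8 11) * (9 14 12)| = |(8 11)(9 14 12)| = 6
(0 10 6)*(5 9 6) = [10, 1, 2, 3, 4, 9, 0, 7, 8, 6, 5] = (0 10 5 9 6)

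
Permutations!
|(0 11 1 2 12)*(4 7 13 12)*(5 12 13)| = |(13)(0 11 1 2 4 7 5 12)| = 8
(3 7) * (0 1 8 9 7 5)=[1, 8, 2, 5, 4, 0, 6, 3, 9, 7]=(0 1 8 9 7 3 5)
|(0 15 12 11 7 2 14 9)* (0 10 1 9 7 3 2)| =|(0 15 12 11 3 2 14 7)(1 9 10)| =24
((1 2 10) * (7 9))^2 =(1 10 2) =[0, 10, 1, 3, 4, 5, 6, 7, 8, 9, 2]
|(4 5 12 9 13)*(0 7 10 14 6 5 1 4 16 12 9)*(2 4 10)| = |(0 7 2 4 1 10 14 6 5 9 13 16 12)| = 13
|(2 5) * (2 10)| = 3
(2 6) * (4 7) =(2 6)(4 7) =[0, 1, 6, 3, 7, 5, 2, 4]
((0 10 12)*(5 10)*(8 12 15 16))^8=(0 5 10 15 16 8 12)=[5, 1, 2, 3, 4, 10, 6, 7, 12, 9, 15, 11, 0, 13, 14, 16, 8]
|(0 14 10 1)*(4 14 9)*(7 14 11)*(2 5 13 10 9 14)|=11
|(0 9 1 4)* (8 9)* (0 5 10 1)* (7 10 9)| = |(0 8 7 10 1 4 5 9)| = 8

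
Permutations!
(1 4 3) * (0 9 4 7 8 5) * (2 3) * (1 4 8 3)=(0 9 8 5)(1 7 3 4 2)=[9, 7, 1, 4, 2, 0, 6, 3, 5, 8]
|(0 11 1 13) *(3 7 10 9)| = |(0 11 1 13)(3 7 10 9)| = 4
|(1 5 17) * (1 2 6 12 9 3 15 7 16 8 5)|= |(2 6 12 9 3 15 7 16 8 5 17)|= 11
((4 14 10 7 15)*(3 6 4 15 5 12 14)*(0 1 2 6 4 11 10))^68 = [12, 14, 0, 3, 4, 10, 1, 11, 8, 9, 6, 2, 7, 13, 5, 15] = (15)(0 12 7 11 2)(1 14 5 10 6)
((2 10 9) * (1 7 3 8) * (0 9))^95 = (0 10 2 9)(1 8 3 7) = [10, 8, 9, 7, 4, 5, 6, 1, 3, 0, 2]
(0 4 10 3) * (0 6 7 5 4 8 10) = (0 8 10 3 6 7 5 4) = [8, 1, 2, 6, 0, 4, 7, 5, 10, 9, 3]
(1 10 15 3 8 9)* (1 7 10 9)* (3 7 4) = [0, 9, 2, 8, 3, 5, 6, 10, 1, 4, 15, 11, 12, 13, 14, 7] = (1 9 4 3 8)(7 10 15)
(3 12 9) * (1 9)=(1 9 3 12)=[0, 9, 2, 12, 4, 5, 6, 7, 8, 3, 10, 11, 1]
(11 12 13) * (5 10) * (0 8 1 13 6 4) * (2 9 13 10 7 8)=(0 2 9 13 11 12 6 4)(1 10 5 7 8)=[2, 10, 9, 3, 0, 7, 4, 8, 1, 13, 5, 12, 6, 11]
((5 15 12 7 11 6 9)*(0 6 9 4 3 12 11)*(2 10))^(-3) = (0 3)(2 10)(4 7)(5 15 11 9)(6 12) = [3, 1, 10, 0, 7, 15, 12, 4, 8, 5, 2, 9, 6, 13, 14, 11]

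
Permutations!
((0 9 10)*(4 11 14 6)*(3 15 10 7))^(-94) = (0 7 15)(3 10 9)(4 14)(6 11) = [7, 1, 2, 10, 14, 5, 11, 15, 8, 3, 9, 6, 12, 13, 4, 0]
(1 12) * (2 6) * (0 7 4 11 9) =(0 7 4 11 9)(1 12)(2 6) =[7, 12, 6, 3, 11, 5, 2, 4, 8, 0, 10, 9, 1]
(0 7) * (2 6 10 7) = [2, 1, 6, 3, 4, 5, 10, 0, 8, 9, 7] = (0 2 6 10 7)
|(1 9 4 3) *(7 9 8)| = 6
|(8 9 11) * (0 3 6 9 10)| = |(0 3 6 9 11 8 10)| = 7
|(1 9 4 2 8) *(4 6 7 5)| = 8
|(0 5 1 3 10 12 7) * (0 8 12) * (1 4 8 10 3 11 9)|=21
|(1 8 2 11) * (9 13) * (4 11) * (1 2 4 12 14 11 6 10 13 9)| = 12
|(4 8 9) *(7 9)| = |(4 8 7 9)| = 4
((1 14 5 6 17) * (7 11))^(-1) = (1 17 6 5 14)(7 11) = [0, 17, 2, 3, 4, 14, 5, 11, 8, 9, 10, 7, 12, 13, 1, 15, 16, 6]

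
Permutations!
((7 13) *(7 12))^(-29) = [0, 1, 2, 3, 4, 5, 6, 13, 8, 9, 10, 11, 7, 12] = (7 13 12)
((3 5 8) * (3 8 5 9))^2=(9)=[0, 1, 2, 3, 4, 5, 6, 7, 8, 9]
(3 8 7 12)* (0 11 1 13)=(0 11 1 13)(3 8 7 12)=[11, 13, 2, 8, 4, 5, 6, 12, 7, 9, 10, 1, 3, 0]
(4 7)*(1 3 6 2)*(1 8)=[0, 3, 8, 6, 7, 5, 2, 4, 1]=(1 3 6 2 8)(4 7)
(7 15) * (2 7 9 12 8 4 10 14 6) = (2 7 15 9 12 8 4 10 14 6) = [0, 1, 7, 3, 10, 5, 2, 15, 4, 12, 14, 11, 8, 13, 6, 9]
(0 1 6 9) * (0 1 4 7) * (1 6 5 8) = (0 4 7)(1 5 8)(6 9) = [4, 5, 2, 3, 7, 8, 9, 0, 1, 6]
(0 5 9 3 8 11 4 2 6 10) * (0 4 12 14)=(0 5 9 3 8 11 12 14)(2 6 10 4)=[5, 1, 6, 8, 2, 9, 10, 7, 11, 3, 4, 12, 14, 13, 0]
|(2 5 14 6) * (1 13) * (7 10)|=|(1 13)(2 5 14 6)(7 10)|=4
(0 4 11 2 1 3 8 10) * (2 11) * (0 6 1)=(11)(0 4 2)(1 3 8 10 6)=[4, 3, 0, 8, 2, 5, 1, 7, 10, 9, 6, 11]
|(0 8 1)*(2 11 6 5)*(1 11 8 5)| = 7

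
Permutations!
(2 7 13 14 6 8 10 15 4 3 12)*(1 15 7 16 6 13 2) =(1 15 4 3 12)(2 16 6 8 10 7)(13 14) =[0, 15, 16, 12, 3, 5, 8, 2, 10, 9, 7, 11, 1, 14, 13, 4, 6]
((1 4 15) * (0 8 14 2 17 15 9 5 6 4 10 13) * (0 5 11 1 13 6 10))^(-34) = [10, 5, 9, 3, 17, 8, 2, 7, 6, 15, 14, 13, 12, 0, 4, 1, 16, 11] = (0 10 14 4 17 11 13)(1 5 8 6 2 9 15)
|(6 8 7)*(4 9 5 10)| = |(4 9 5 10)(6 8 7)| = 12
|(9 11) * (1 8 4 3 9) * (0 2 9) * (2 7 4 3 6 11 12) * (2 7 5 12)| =|(0 5 12 7 4 6 11 1 8 3)(2 9)| =10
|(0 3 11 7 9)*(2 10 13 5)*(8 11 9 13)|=|(0 3 9)(2 10 8 11 7 13 5)|=21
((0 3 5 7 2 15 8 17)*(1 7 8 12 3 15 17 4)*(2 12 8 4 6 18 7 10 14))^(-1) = [17, 4, 14, 12, 5, 3, 8, 18, 15, 9, 1, 11, 7, 13, 10, 0, 16, 2, 6] = (0 17 2 14 10 1 4 5 3 12 7 18 6 8 15)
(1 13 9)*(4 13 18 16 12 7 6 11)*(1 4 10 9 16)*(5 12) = (1 18)(4 13 16 5 12 7 6 11 10 9) = [0, 18, 2, 3, 13, 12, 11, 6, 8, 4, 9, 10, 7, 16, 14, 15, 5, 17, 1]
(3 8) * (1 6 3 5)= (1 6 3 8 5)= [0, 6, 2, 8, 4, 1, 3, 7, 5]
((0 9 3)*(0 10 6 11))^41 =(0 11 6 10 3 9) =[11, 1, 2, 9, 4, 5, 10, 7, 8, 0, 3, 6]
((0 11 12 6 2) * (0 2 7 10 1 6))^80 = (0 12 11) = [12, 1, 2, 3, 4, 5, 6, 7, 8, 9, 10, 0, 11]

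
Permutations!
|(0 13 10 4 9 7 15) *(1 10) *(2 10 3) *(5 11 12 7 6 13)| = 24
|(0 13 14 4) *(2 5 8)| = |(0 13 14 4)(2 5 8)| = 12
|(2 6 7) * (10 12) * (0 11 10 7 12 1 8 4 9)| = |(0 11 10 1 8 4 9)(2 6 12 7)| = 28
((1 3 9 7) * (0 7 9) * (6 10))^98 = (10)(0 1)(3 7) = [1, 0, 2, 7, 4, 5, 6, 3, 8, 9, 10]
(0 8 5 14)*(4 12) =[8, 1, 2, 3, 12, 14, 6, 7, 5, 9, 10, 11, 4, 13, 0] =(0 8 5 14)(4 12)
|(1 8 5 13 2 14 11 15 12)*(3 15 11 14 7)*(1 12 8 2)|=8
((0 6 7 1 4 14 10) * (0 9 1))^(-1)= (0 7 6)(1 9 10 14 4)= [7, 9, 2, 3, 1, 5, 0, 6, 8, 10, 14, 11, 12, 13, 4]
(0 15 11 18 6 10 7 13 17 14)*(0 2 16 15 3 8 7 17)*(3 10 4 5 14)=(0 10 17 3 8 7 13)(2 16 15 11 18 6 4 5 14)=[10, 1, 16, 8, 5, 14, 4, 13, 7, 9, 17, 18, 12, 0, 2, 11, 15, 3, 6]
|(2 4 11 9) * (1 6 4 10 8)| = 8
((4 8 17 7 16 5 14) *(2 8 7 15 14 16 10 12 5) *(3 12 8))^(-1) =(2 16 5 12 3)(4 14 15 17 8 10 7) =[0, 1, 16, 2, 14, 12, 6, 4, 10, 9, 7, 11, 3, 13, 15, 17, 5, 8]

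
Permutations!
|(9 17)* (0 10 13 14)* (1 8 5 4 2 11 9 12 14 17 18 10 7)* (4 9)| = 12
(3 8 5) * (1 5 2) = [0, 5, 1, 8, 4, 3, 6, 7, 2] = (1 5 3 8 2)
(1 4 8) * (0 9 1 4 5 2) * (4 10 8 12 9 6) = [6, 5, 0, 3, 12, 2, 4, 7, 10, 1, 8, 11, 9] = (0 6 4 12 9 1 5 2)(8 10)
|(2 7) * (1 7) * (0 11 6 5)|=|(0 11 6 5)(1 7 2)|=12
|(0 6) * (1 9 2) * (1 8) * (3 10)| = 4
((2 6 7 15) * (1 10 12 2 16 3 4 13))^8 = (1 3 7 12 13 16 6 10 4 15 2) = [0, 3, 1, 7, 15, 5, 10, 12, 8, 9, 4, 11, 13, 16, 14, 2, 6]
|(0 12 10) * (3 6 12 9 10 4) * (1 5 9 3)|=|(0 3 6 12 4 1 5 9 10)|=9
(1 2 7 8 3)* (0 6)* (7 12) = (0 6)(1 2 12 7 8 3) = [6, 2, 12, 1, 4, 5, 0, 8, 3, 9, 10, 11, 7]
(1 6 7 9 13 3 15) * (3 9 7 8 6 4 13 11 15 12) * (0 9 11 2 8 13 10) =(0 9 2 8 6 13 11 15 1 4 10)(3 12) =[9, 4, 8, 12, 10, 5, 13, 7, 6, 2, 0, 15, 3, 11, 14, 1]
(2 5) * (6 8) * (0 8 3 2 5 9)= (0 8 6 3 2 9)= [8, 1, 9, 2, 4, 5, 3, 7, 6, 0]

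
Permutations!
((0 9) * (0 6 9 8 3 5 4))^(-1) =(0 4 5 3 8)(6 9) =[4, 1, 2, 8, 5, 3, 9, 7, 0, 6]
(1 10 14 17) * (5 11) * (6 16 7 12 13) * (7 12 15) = (1 10 14 17)(5 11)(6 16 12 13)(7 15) = [0, 10, 2, 3, 4, 11, 16, 15, 8, 9, 14, 5, 13, 6, 17, 7, 12, 1]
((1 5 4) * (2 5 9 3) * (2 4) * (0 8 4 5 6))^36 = (9) = [0, 1, 2, 3, 4, 5, 6, 7, 8, 9]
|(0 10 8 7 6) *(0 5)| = |(0 10 8 7 6 5)| = 6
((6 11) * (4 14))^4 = (14) = [0, 1, 2, 3, 4, 5, 6, 7, 8, 9, 10, 11, 12, 13, 14]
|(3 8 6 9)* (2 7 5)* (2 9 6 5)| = 4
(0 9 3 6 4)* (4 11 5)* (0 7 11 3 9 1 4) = (0 1 4 7 11 5)(3 6) = [1, 4, 2, 6, 7, 0, 3, 11, 8, 9, 10, 5]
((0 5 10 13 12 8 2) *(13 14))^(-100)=(0 13)(2 14)(5 12)(8 10)=[13, 1, 14, 3, 4, 12, 6, 7, 10, 9, 8, 11, 5, 0, 2]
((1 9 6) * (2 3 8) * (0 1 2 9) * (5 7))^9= [1, 0, 6, 2, 4, 7, 9, 5, 3, 8]= (0 1)(2 6 9 8 3)(5 7)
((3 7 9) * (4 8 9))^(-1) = (3 9 8 4 7) = [0, 1, 2, 9, 7, 5, 6, 3, 4, 8]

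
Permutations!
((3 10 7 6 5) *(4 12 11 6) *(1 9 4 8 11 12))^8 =(12)(1 4 9)(3 10 7 8 11 6 5) =[0, 4, 2, 10, 9, 3, 5, 8, 11, 1, 7, 6, 12]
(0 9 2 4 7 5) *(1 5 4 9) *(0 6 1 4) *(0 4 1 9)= [1, 5, 0, 3, 7, 6, 9, 4, 8, 2]= (0 1 5 6 9 2)(4 7)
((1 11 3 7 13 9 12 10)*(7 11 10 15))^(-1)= (1 10)(3 11)(7 15 12 9 13)= [0, 10, 2, 11, 4, 5, 6, 15, 8, 13, 1, 3, 9, 7, 14, 12]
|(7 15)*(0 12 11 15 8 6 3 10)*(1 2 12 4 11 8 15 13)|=22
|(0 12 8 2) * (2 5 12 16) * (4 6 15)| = 3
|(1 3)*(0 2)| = |(0 2)(1 3)| = 2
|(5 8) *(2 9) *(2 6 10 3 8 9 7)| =6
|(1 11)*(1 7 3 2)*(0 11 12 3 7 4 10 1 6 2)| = |(0 11 4 10 1 12 3)(2 6)| = 14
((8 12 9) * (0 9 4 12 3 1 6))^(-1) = (0 6 1 3 8 9)(4 12) = [6, 3, 2, 8, 12, 5, 1, 7, 9, 0, 10, 11, 4]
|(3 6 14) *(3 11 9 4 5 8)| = |(3 6 14 11 9 4 5 8)| = 8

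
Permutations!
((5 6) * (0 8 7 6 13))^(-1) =(0 13 5 6 7 8) =[13, 1, 2, 3, 4, 6, 7, 8, 0, 9, 10, 11, 12, 5]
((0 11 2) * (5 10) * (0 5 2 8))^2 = (0 8 11)(2 10 5) = [8, 1, 10, 3, 4, 2, 6, 7, 11, 9, 5, 0]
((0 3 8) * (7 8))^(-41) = (0 8 7 3) = [8, 1, 2, 0, 4, 5, 6, 3, 7]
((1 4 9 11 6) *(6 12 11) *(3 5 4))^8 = [0, 5, 2, 4, 6, 9, 3, 7, 8, 1, 10, 11, 12] = (12)(1 5 9)(3 4 6)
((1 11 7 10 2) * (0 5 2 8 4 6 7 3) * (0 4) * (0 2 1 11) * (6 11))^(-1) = (0 1 5)(2 8 10 7 6)(3 11 4) = [1, 5, 8, 11, 3, 0, 2, 6, 10, 9, 7, 4]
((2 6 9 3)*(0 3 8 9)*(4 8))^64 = [0, 1, 2, 3, 8, 5, 6, 7, 9, 4] = (4 8 9)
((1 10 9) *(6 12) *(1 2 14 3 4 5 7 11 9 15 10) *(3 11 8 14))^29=(2 4 7 14 9 3 5 8 11)(6 12)(10 15)=[0, 1, 4, 5, 7, 8, 12, 14, 11, 3, 15, 2, 6, 13, 9, 10]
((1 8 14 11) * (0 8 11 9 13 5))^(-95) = [8, 11, 2, 3, 4, 0, 6, 7, 14, 13, 10, 1, 12, 5, 9] = (0 8 14 9 13 5)(1 11)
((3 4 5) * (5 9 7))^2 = (3 9 5 4 7) = [0, 1, 2, 9, 7, 4, 6, 3, 8, 5]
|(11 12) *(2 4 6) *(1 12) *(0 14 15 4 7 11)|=|(0 14 15 4 6 2 7 11 1 12)|=10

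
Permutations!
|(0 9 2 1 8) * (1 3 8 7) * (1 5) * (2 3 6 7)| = |(0 9 3 8)(1 2 6 7 5)| = 20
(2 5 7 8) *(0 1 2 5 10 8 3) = (0 1 2 10 8 5 7 3) = [1, 2, 10, 0, 4, 7, 6, 3, 5, 9, 8]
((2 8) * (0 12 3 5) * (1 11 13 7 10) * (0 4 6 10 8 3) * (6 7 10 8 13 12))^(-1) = (0 12 11 1 10 13 7 4 5 3 2 8 6) = [12, 10, 8, 2, 5, 3, 0, 4, 6, 9, 13, 1, 11, 7]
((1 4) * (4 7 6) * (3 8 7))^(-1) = (1 4 6 7 8 3) = [0, 4, 2, 1, 6, 5, 7, 8, 3]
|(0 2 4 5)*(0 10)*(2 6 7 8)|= 8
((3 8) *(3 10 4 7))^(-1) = (3 7 4 10 8) = [0, 1, 2, 7, 10, 5, 6, 4, 3, 9, 8]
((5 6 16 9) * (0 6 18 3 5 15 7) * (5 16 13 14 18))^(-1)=(0 7 15 9 16 3 18 14 13 6)=[7, 1, 2, 18, 4, 5, 0, 15, 8, 16, 10, 11, 12, 6, 13, 9, 3, 17, 14]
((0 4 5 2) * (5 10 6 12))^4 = (0 12 4 5 10 2 6) = [12, 1, 6, 3, 5, 10, 0, 7, 8, 9, 2, 11, 4]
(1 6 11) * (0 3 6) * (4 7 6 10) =(0 3 10 4 7 6 11 1) =[3, 0, 2, 10, 7, 5, 11, 6, 8, 9, 4, 1]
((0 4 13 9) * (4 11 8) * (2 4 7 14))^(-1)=(0 9 13 4 2 14 7 8 11)=[9, 1, 14, 3, 2, 5, 6, 8, 11, 13, 10, 0, 12, 4, 7]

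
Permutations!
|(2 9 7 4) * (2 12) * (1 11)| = |(1 11)(2 9 7 4 12)| = 10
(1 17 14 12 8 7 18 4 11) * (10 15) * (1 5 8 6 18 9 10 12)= (1 17 14)(4 11 5 8 7 9 10 15 12 6 18)= [0, 17, 2, 3, 11, 8, 18, 9, 7, 10, 15, 5, 6, 13, 1, 12, 16, 14, 4]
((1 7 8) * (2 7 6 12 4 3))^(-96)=(12)=[0, 1, 2, 3, 4, 5, 6, 7, 8, 9, 10, 11, 12]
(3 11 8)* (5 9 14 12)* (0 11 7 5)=(0 11 8 3 7 5 9 14 12)=[11, 1, 2, 7, 4, 9, 6, 5, 3, 14, 10, 8, 0, 13, 12]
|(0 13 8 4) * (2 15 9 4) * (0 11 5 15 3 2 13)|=|(2 3)(4 11 5 15 9)(8 13)|=10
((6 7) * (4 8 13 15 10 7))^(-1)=(4 6 7 10 15 13 8)=[0, 1, 2, 3, 6, 5, 7, 10, 4, 9, 15, 11, 12, 8, 14, 13]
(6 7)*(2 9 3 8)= [0, 1, 9, 8, 4, 5, 7, 6, 2, 3]= (2 9 3 8)(6 7)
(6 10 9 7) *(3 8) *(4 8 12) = [0, 1, 2, 12, 8, 5, 10, 6, 3, 7, 9, 11, 4] = (3 12 4 8)(6 10 9 7)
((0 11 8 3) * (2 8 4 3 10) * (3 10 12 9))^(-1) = [3, 1, 10, 9, 11, 5, 6, 7, 2, 12, 4, 0, 8] = (0 3 9 12 8 2 10 4 11)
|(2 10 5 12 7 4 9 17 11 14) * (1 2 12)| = |(1 2 10 5)(4 9 17 11 14 12 7)| = 28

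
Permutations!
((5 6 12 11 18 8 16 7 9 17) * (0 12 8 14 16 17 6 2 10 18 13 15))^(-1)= (0 15 13 11 12)(2 5 17 8 6 9 7 16 14 18 10)= [15, 1, 5, 3, 4, 17, 9, 16, 6, 7, 2, 12, 0, 11, 18, 13, 14, 8, 10]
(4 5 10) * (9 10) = (4 5 9 10) = [0, 1, 2, 3, 5, 9, 6, 7, 8, 10, 4]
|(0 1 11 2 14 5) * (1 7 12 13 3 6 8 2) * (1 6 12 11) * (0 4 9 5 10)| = 24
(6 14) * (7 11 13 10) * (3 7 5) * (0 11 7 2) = (0 11 13 10 5 3 2)(6 14) = [11, 1, 0, 2, 4, 3, 14, 7, 8, 9, 5, 13, 12, 10, 6]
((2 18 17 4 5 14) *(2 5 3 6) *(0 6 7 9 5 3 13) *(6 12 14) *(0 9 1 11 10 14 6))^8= (0 9 4 18 6)(1 10 3)(2 12 5 13 17)(7 11 14)= [9, 10, 12, 1, 18, 13, 0, 11, 8, 4, 3, 14, 5, 17, 7, 15, 16, 2, 6]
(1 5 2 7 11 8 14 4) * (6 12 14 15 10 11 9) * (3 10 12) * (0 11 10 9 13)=(0 11 8 15 12 14 4 1 5 2 7 13)(3 9 6)=[11, 5, 7, 9, 1, 2, 3, 13, 15, 6, 10, 8, 14, 0, 4, 12]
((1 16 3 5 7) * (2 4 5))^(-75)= (1 3 4 7 16 2 5)= [0, 3, 5, 4, 7, 1, 6, 16, 8, 9, 10, 11, 12, 13, 14, 15, 2]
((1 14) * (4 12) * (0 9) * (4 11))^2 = (14)(4 11 12) = [0, 1, 2, 3, 11, 5, 6, 7, 8, 9, 10, 12, 4, 13, 14]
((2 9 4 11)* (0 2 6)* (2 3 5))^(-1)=(0 6 11 4 9 2 5 3)=[6, 1, 5, 0, 9, 3, 11, 7, 8, 2, 10, 4]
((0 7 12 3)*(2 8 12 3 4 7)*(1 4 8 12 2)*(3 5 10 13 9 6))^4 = (0 5 6 4 13)(1 10 3 7 9)(2 12 8) = [5, 10, 12, 7, 13, 6, 4, 9, 2, 1, 3, 11, 8, 0]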